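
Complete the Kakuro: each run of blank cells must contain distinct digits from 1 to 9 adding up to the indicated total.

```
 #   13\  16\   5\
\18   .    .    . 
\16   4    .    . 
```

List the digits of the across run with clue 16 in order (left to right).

4 9 3

16 in 2 cells must be {7,9}.
R1C1 = 13 − 4 = 9 completes the 13 down.
Given what's placed, R1C2 must be 7 to fit the 18 across and 16 down.
R1C3 = 18 − 16 = 2 completes the 18 across.
R2C2 = 16 − 7 = 9 completes the 16 down.
R2C3 = 16 − 13 = 3 completes the 16 across.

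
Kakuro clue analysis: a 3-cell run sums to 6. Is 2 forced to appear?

Yes

The only way to make 6 from 3 distinct digits is {1,2,3}, which contains 2.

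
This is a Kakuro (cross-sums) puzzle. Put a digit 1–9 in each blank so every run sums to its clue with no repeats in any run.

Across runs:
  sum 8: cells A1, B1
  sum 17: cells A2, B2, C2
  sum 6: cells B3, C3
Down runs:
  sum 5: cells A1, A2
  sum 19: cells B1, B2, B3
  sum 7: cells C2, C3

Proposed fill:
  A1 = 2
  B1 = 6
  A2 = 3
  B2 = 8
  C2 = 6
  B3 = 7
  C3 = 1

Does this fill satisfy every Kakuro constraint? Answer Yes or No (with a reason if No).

No — the down run B1–B3 sums to 21, not 19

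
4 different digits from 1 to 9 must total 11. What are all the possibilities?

{1,2,3,5}

4 distinct digits from 1–9 sum between 10 and 30.
Only one set works: {1,2,3,5}.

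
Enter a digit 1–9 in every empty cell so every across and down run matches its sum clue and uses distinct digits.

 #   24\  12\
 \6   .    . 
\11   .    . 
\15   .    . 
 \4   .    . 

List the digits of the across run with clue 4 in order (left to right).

4 in 2 cells must be {1,3}.
Only 6 fits R3C2 under both its across sum 15 and down sum 12.
R3C1 = 15 − 6 = 9 completes the 15 across.
Nothing is forced directly, so branch on R4C1, whose candidates are 1 or 3. If R4C1 = 1: then R1C1 would have to be in {1,2,4,5} for the 6 across but in {6,8} for the 24 down — contradiction. So R4C1 = 3.
R4C2 = 4 − 3 = 1 completes the 4 across.

3 1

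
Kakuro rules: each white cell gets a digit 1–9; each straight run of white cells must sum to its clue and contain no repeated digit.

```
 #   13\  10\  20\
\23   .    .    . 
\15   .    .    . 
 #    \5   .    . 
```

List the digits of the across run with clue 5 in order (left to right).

1 4

23 in 3 cells must be {6,8,9}.
Only 6 fits R1C2 under both its across sum 23 and down sum 10.
Nothing is forced directly, so branch on R3C3, whose candidates are 3 or 4. If R3C3 = 3: then R3C2 would have to be in {2} for the 5 across but in {1,3} for the 10 down — contradiction. So R3C3 = 4.
R1C3 = 9: the only remaining digit allowed by both the 23 across and the 20 down.
R2C3 = 20 − 13 = 7 completes the 20 down.
R3C2 = 5 − 4 = 1 completes the 5 across.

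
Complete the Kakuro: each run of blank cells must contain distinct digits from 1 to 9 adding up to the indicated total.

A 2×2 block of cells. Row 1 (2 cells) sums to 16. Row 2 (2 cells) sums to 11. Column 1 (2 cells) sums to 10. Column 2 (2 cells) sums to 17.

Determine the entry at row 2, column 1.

3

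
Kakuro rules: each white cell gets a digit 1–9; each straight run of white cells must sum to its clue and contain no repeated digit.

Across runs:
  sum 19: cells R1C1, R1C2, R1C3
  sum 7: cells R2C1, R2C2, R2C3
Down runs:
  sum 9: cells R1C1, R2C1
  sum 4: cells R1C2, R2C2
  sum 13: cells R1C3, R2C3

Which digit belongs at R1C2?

7 in 3 cells must be {1,2,4}; 4 in 2 cells must be {1,3}.
The 19 across and the 4 down share only 3, so R1C2 = 3.
R2C2 = 4 − 3 = 1 completes the 4 down.
Given what's placed, R2C3 must be 4 to fit the 7 across and 13 down.
R1C1 = 7: the only remaining digit allowed by both the 19 across and the 9 down.
R1C3 = 19 − 10 = 9 completes the 19 across.
R2C1 = 7 − 5 = 2 completes the 7 across.

3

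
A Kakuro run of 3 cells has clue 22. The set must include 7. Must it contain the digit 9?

Yes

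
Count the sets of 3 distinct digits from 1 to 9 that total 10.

4

3 distinct digits from 1–9 sum between 6 and 24.
Enumerating: {1,2,7}, {1,3,6}, {1,4,5}, {2,3,5}.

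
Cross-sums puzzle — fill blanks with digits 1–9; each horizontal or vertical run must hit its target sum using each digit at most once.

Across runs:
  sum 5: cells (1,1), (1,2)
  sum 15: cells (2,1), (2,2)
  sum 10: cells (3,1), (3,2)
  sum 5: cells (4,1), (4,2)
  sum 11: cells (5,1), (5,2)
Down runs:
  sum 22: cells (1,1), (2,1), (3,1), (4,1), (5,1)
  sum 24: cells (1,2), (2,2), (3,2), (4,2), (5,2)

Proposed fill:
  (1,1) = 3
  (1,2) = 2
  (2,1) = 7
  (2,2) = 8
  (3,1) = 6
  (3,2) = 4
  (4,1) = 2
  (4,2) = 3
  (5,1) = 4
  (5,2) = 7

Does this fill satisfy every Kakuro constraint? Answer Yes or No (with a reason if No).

Across: 3+2=5; 7+8=15; 6+4=10; 2+3=5; 4+7=11. Down: 3+7+6+2+4=22; 2+8+4+3+7=24. No digit repeats within any run.

Yes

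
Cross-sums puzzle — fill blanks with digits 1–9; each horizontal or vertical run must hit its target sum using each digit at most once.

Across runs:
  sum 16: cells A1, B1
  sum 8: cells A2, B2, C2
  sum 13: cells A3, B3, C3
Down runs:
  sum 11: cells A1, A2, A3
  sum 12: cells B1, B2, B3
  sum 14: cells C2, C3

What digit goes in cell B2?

2

16 in 2 cells must be {7,9}.
Only 7 fits A1 under both its across sum 16 and down sum 11.
B1 = 16 − 7 = 9 completes the 16 across.
The 8 across and the 14 down share only 5, so C2 = 5.
C3 = 14 − 5 = 9 completes the 14 down.
A2 = 1: the only remaining digit allowed by both the 8 across and the 11 down.
B2 = 8 − 6 = 2 completes the 8 across.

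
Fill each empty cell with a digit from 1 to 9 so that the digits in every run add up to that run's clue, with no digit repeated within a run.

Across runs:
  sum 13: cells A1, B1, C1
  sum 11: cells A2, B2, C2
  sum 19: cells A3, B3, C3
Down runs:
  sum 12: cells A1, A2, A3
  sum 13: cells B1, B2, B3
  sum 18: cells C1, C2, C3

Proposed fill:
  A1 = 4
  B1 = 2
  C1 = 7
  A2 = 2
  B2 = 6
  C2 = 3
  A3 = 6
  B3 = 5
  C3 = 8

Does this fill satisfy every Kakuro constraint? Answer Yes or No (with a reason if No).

Yes

Across: 4+2+7=13; 2+6+3=11; 6+5+8=19. Down: 4+2+6=12; 2+6+5=13; 7+3+8=18. No digit repeats within any run.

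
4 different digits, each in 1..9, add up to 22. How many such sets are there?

11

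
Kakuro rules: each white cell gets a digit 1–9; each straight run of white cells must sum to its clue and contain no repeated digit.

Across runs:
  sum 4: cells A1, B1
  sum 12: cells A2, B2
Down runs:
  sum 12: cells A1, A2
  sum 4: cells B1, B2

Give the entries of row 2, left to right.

9 3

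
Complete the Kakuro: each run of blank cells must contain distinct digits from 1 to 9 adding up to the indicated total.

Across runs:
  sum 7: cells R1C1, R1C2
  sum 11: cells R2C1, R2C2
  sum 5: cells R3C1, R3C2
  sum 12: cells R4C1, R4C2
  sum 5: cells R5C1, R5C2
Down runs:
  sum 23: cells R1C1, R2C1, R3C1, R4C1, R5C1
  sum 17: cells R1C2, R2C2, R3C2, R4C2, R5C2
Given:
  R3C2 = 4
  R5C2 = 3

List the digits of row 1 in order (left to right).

R3C1 = 5 − 4 = 1 completes the 5 across.
R4C2 = 7: the only remaining digit allowed by both the 12 across and the 17 down.
R5C1 = 5 − 3 = 2 completes the 5 across.
R2C2 = 2: the only remaining digit allowed by both the 11 across and the 17 down.
R4C1 = 12 − 7 = 5 completes the 12 across.
Given what's placed, R1C1 must be 6 to fit the 7 across and 23 down.
R1C2 = 7 − 6 = 1 completes the 7 across.
R2C1 = 11 − 2 = 9 completes the 11 across.

6, 1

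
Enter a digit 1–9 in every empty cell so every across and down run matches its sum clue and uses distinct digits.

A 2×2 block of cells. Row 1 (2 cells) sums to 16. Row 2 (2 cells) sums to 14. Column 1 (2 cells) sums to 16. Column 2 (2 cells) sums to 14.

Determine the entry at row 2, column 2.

5

16 in 2 cells must be {7,9}.
The 16 across and the 14 down share only 9, so (1,2) = 9.
The 14 across and the 16 down share only 9, so (2,1) = 9.
(2,2) = 14 − 9 = 5 completes the 14 across.
(1,1) = 16 − 9 = 7 completes the 16 across.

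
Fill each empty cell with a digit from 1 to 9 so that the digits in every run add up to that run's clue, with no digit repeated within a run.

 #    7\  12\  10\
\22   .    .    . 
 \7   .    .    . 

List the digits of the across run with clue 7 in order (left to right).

2 4 1

7 in 3 cells must be {1,2,4}.
The 7 across and the 12 down share only 4, so R2C2 = 4.
R1C2 = 12 − 4 = 8 completes the 12 down.
Given what's placed, R1C3 must be 9 to fit the 22 across and 10 down.
R2C3 = 10 − 9 = 1 completes the 10 down.
R1C1 = 22 − 17 = 5 completes the 22 across.
R2C1 = 7 − 5 = 2 completes the 7 across.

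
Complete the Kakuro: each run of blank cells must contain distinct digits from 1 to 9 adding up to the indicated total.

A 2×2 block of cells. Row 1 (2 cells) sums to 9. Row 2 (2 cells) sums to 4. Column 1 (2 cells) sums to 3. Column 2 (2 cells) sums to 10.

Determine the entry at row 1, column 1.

4 in 2 cells must be {1,3}; 3 in 2 cells must be {1,2}.
The 4 across and the 3 down share only 1, so (2,1) = 1.
(2,2) = 4 − 1 = 3 completes the 4 across.
(1,1) = 3 − 1 = 2 completes the 3 down.
(1,2) = 9 − 2 = 7 completes the 9 across.

2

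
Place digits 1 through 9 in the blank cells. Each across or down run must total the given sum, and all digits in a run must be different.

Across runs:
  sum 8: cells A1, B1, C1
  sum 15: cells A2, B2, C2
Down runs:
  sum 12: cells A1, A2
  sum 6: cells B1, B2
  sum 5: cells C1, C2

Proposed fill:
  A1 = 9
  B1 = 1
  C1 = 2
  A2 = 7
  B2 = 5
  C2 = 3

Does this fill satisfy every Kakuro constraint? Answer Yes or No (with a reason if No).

No — the across run A1–C1 sums to 12, not 8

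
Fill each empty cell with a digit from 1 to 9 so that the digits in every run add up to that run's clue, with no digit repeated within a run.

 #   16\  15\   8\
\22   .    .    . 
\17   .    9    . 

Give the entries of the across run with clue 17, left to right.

16 in 2 cells must be {7,9}.
R1C2 = 15 − 9 = 6 completes the 15 down.
R1C3 = 7: the only remaining digit allowed by both the 22 across and the 8 down.
Given what's placed, R2C1 must be 7 to fit the 17 across and 16 down.
R2C3 = 17 − 16 = 1 completes the 17 across.
R1C1 = 22 − 13 = 9 completes the 22 across.

7, 9, 1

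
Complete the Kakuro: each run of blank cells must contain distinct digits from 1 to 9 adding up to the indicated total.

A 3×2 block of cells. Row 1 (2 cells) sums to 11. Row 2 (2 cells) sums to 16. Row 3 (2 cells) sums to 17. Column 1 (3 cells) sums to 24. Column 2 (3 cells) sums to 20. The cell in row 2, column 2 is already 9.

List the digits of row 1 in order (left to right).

16 in 2 cells must be {7,9}; 17 in 2 cells must be {8,9}; 24 in 3 cells must be {7,8,9}.
(2,1) = 16 − 9 = 7 completes the 16 across.
(3,2) = 8: the only remaining digit allowed by both the 17 across and the 20 down.
(1,2) = 20 − 17 = 3 completes the 20 down.
(3,1) = 17 − 8 = 9 completes the 17 across.
(1,1) = 11 − 3 = 8 completes the 11 across.

8, 3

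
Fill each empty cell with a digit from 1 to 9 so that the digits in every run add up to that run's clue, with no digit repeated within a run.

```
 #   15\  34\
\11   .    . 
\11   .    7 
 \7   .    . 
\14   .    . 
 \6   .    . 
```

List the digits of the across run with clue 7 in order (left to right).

1 6

15 in 5 cells must be {1,2,3,4,5}; 34 in 5 cells must be {4,6,7,8,9}.
R2C1 = 11 − 7 = 4 completes the 11 across.
Given what's placed, R4C1 must be 5 to fit the 14 across and 15 down.
R4C2 = 14 − 5 = 9 completes the 14 across.
Given what's placed, R5C2 must be 4 to fit the 6 across and 34 down.
Given what's placed, R3C2 must be 6 to fit the 7 across and 34 down.
R5C1 = 6 − 4 = 2 completes the 6 across.
R1C1 = 3: the only remaining digit allowed by both the 11 across and the 15 down.
R1C2 = 11 − 3 = 8 completes the 11 across.
R3C1 = 7 − 6 = 1 completes the 7 across.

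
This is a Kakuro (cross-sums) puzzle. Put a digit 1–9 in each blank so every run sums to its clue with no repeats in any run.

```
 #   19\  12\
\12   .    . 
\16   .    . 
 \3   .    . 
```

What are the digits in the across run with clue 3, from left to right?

2 1

16 in 2 cells must be {7,9}; 3 in 2 cells must be {1,2}.
The 3 across and the 19 down share only 2, so R3C1 = 2.
R3C2 = 3 − 2 = 1 completes the 3 across.
Given what's placed, R2C1 must be 9 to fit the 16 across and 19 down.
R2C2 = 16 − 9 = 7 completes the 16 across.
R1C1 = 19 − 11 = 8 completes the 19 down.
R1C2 = 12 − 8 = 4 completes the 12 across.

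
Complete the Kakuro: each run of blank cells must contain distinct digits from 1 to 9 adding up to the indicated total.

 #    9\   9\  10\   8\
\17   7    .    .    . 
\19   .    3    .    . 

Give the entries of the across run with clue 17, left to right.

R1C2 = 9 − 3 = 6 completes the 9 down.
R2C1 = 9 − 7 = 2 completes the 9 down.
Nothing is forced directly, so branch on R2C4, whose candidates are 5 or 6. If R2C4 = 6: then R1C4 would have to be in {1,3} for the 17 across but in {2} for the 8 down — contradiction. So R2C4 = 5.
R1C4 = 8 − 5 = 3 completes the 8 down.
R2C3 = 19 − 10 = 9 completes the 19 across.
R1C3 = 17 − 16 = 1 completes the 17 across.

7 6 1 3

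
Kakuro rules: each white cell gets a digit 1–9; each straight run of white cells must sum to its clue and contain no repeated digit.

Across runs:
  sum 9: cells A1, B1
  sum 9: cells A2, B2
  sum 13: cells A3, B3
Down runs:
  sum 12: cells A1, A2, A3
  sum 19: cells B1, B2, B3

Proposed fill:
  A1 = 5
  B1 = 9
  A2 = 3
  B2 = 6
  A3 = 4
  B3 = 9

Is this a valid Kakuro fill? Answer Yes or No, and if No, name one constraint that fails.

No — the across run A1–B1 sums to 14, not 9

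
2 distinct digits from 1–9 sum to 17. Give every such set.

{8,9}

2 distinct digits from 1–9 sum between 3 and 17.
Only one set works: {8,9}.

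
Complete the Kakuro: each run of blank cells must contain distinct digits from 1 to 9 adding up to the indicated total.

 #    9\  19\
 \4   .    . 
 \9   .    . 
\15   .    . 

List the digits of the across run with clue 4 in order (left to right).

4 in 2 cells must be {1,3}.
The 4 across and the 19 down share only 3, so R1C2 = 3.
Given what's placed, R2C2 must be 7 to fit the 9 across and 19 down.
R3C1 = 6: only digit in both the 15-across and 9-down candidate sets.
R3C2 = 15 − 6 = 9 completes the 15 across.
R1C1 = 4 − 3 = 1 completes the 4 across.
R2C1 = 9 − 7 = 2 completes the 9 across.

1 3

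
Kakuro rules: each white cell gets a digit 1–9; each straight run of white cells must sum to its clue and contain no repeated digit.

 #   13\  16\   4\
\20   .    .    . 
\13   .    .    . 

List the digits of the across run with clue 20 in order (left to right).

8 9 3

16 in 2 cells must be {7,9}; 4 in 2 cells must be {1,3}.
The 20 across and the 4 down share only 3, so R1C3 = 3.
R2C3 = 4 − 3 = 1 completes the 4 down.
Given what's placed, R1C2 must be 9 to fit the 20 across and 16 down.
R2C2 = 16 − 9 = 7 completes the 16 down.
R1C1 = 20 − 12 = 8 completes the 20 across.
R2C1 = 13 − 8 = 5 completes the 13 across.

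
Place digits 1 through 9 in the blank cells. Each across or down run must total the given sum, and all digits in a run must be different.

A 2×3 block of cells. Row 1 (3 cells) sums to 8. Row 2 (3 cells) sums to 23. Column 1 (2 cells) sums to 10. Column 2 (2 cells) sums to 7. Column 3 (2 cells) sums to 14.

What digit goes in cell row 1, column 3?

23 in 3 cells must be {6,8,9}.
The 8 across and the 14 down share only 5, so (1,3) = 5.
The 23 across and the 7 down share only 6, so (2,2) = 6.
(2,3) = 14 − 5 = 9 completes the 14 down.
(1,2) = 7 − 6 = 1 completes the 7 down.
(2,1) = 23 − 15 = 8 completes the 23 across.
(1,1) = 8 − 6 = 2 completes the 8 across.

5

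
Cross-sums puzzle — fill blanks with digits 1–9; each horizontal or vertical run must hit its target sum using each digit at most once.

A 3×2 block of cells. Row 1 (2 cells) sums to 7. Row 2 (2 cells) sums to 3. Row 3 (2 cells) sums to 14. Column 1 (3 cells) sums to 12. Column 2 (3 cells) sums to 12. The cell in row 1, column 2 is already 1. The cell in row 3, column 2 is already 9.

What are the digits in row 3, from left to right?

5, 9

3 in 2 cells must be {1,2}.
(1,1) = 7 − 1 = 6 completes the 7 across.
(2,2) = 12 − 10 = 2 completes the 12 down.
(3,1) = 14 − 9 = 5 completes the 14 across.
(2,1) = 3 − 2 = 1 completes the 3 across.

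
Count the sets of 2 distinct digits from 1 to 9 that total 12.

2 distinct digits from 1–9 sum between 3 and 17.
Enumerating: {3,9}, {4,8}, {5,7}.

3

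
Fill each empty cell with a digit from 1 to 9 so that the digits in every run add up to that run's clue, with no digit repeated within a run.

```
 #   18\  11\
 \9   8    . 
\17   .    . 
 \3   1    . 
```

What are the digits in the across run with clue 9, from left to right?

8 1

17 in 2 cells must be {8,9}; 3 in 2 cells must be {1,2}.
R1C2 = 9 − 8 = 1 completes the 9 across.
R2C1 = 18 − 9 = 9 completes the 18 down.
R2C2 = 17 − 9 = 8 completes the 17 across.
R3C2 = 3 − 1 = 2 completes the 3 across.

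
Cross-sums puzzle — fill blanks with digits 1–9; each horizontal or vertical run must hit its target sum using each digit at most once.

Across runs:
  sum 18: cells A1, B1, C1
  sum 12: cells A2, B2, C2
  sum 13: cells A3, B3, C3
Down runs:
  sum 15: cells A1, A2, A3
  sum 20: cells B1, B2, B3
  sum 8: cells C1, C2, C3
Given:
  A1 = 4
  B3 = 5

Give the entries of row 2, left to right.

5 6 1

Given what's placed, C1 must be 5 to fit the 18 across and 8 down.
B1 = 18 − 9 = 9 completes the 18 across.
B2 = 20 − 14 = 6 completes the 20 down.
No cell is forced outright now. A2 can only be 2 or 5 (the digits allowed by both its 12 across and its 15 down). If A2 = 2: then C2 would have to be in {4} for the 12 across but in {1,2} for the 8 down — contradiction. So A2 = 5.
C2 = 12 − 11 = 1 completes the 12 across.
A3 = 15 − 9 = 6 completes the 15 down.
C3 = 13 − 11 = 2 completes the 13 across.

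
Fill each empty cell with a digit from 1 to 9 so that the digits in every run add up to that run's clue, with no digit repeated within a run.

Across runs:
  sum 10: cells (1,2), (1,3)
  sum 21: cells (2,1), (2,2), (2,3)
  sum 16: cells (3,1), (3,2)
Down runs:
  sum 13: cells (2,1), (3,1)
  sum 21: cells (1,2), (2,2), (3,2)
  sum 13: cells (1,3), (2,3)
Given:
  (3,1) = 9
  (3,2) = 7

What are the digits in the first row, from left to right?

16 in 2 cells must be {7,9}.
(2,1) = 13 − 9 = 4 completes the 13 down.
Nothing is forced directly, so branch on (2,2), whose candidates are 8 or 9. If (2,2) = 9: then (1,2) would have to be in {1,2,3,4,6,7,8,9} for the 10 across but in {5} for the 21 down — contradiction. So (2,2) = 8.
(1,2) = 21 − 15 = 6 completes the 21 down.
(1,3) = 10 − 6 = 4 completes the 10 across.
(2,3) = 21 − 12 = 9 completes the 21 across.

6 4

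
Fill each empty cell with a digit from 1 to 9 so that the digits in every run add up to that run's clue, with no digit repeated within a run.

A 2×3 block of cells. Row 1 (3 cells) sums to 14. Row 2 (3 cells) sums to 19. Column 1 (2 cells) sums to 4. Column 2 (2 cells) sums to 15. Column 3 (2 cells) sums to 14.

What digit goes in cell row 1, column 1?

4 in 2 cells must be {1,3}.
The 19 across and the 4 down share only 3, so (2,1) = 3.
Given what's placed, (2,3) must be 9 to fit the 19 across and 14 down.
(1,1) = 4 − 3 = 1 completes the 4 down.
(1,3) = 14 − 9 = 5 completes the 14 down.
(2,2) = 19 − 12 = 7 completes the 19 across.
(1,2) = 14 − 6 = 8 completes the 14 across.

1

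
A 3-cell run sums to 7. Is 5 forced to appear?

No

The only way to make 7 from 3 distinct digits is {1,2,4}, which does not contain 5.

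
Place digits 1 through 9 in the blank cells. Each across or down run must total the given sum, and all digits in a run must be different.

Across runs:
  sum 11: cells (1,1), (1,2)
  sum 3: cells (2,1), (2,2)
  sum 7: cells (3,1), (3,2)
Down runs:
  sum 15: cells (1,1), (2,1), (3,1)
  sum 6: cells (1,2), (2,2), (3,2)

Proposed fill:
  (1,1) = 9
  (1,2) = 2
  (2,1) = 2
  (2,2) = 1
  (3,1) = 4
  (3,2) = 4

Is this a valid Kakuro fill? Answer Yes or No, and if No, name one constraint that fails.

No — the across run (3,1)–(3,2) sums to 8, not 7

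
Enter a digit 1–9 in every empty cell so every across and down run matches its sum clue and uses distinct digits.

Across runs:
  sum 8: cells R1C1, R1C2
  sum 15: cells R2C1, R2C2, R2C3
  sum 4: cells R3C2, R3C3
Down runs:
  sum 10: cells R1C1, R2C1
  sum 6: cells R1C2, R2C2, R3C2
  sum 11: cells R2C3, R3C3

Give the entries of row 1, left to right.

6 2

4 in 2 cells must be {1,3}; 6 in 3 cells must be {1,2,3}.
The 4 across and the 11 down share only 3, so R3C3 = 3.
R2C3 = 11 − 3 = 8 completes the 11 down.
R3C2 = 4 − 3 = 1 completes the 4 across.
No cell is forced outright now. R1C2 can only be 2 or 3 (the digits allowed by both its 8 across and its 6 down). If R1C2 = 3: then R1C1 would have to be in {5} for the 8 across but in {1,2,3,4,6,7,8,9} for the 10 down — contradiction. So R1C2 = 2.
R1C1 = 8 − 2 = 6 completes the 8 across.
R2C1 = 10 − 6 = 4 completes the 10 down.
R2C2 = 15 − 12 = 3 completes the 15 across.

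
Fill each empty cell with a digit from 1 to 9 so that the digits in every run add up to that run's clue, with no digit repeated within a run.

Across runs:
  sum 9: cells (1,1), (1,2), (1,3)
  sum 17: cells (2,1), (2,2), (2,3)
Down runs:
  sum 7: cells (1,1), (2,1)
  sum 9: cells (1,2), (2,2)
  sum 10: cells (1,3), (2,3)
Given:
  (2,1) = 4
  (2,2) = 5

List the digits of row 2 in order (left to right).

4 5 8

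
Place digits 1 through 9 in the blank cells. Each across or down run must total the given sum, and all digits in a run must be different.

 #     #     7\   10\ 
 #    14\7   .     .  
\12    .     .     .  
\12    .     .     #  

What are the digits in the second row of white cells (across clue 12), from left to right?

7 in 3 cells must be {1,2,4}.
The 12 across and the 7 down share only 4, so R3C2 = 4.
R3C1 = 12 − 4 = 8 completes the 12 across.
R2C1 = 14 − 8 = 6 completes the 14 down.
No cell is forced outright now. R1C2 can only be 1 or 2 (the digits allowed by both its 7 across and its 7 down). If R1C2 = 2: then R1C3 would have to be in {5} for the 7 across but in {1,2,3,4,6,7,8,9} for the 10 down — contradiction. So R1C2 = 1.
R1C3 = 7 − 1 = 6 completes the 7 across.
R2C2 = 7 − 5 = 2 completes the 7 down.
R2C3 = 12 − 8 = 4 completes the 12 across.

6 2 4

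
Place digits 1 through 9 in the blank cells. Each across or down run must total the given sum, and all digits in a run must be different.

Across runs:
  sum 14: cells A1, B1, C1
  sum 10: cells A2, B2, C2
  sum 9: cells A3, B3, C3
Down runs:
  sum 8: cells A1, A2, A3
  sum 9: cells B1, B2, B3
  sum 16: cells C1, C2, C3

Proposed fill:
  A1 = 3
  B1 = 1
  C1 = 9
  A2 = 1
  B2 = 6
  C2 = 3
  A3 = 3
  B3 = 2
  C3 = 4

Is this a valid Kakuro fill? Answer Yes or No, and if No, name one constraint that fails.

No — the across run A1–C1 sums to 13, not 14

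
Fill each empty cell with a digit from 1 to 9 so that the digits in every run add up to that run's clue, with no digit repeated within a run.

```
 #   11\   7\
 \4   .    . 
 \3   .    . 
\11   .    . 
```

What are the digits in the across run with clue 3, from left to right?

1 2

4 in 2 cells must be {1,3}; 3 in 2 cells must be {1,2}; 7 in 3 cells must be {1,2,4}.
The 4 across and the 7 down share only 1, so R1C2 = 1.
Given what's placed, R2C2 must be 2 to fit the 3 across and 7 down.
R3C2 = 7 − 3 = 4 completes the 7 down.
R1C1 = 4 − 1 = 3 completes the 4 across.
R2C1 = 3 − 2 = 1 completes the 3 across.
R3C1 = 11 − 4 = 7 completes the 11 across.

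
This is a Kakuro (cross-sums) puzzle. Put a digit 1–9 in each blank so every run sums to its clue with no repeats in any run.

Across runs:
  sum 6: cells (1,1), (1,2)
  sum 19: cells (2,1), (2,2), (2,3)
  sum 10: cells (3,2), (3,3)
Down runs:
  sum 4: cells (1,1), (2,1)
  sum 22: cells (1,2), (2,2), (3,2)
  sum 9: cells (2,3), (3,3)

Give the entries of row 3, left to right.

8 2

4 in 2 cells must be {1,3}.
The 6 across and the 4 down share only 1, so (1,1) = 1.
(1,2) = 6 − 1 = 5 completes the 6 across.
(2,1) = 4 − 1 = 3 completes the 4 down.
(2,2) = 9: the only remaining digit allowed by both the 19 across and the 22 down.
(2,3) = 19 − 12 = 7 completes the 19 across.
(3,2) = 22 − 14 = 8 completes the 22 down.
(3,3) = 10 − 8 = 2 completes the 10 across.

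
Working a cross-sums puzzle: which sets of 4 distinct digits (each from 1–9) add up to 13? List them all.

4 distinct digits from 1–9 sum between 10 and 30.

{1,2,3,7}; {1,2,4,6}; {1,3,4,5}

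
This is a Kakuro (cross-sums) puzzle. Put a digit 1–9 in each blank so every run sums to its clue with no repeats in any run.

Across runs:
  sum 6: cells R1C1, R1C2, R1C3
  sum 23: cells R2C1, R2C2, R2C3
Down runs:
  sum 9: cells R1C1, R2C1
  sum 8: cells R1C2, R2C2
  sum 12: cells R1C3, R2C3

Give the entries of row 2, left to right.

8 6 9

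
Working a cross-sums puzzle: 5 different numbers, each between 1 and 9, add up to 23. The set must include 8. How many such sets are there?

5 distinct digits from 1–9 sum between 15 and 35.
Keeping only sets containing 8.
Enumerating: {1,2,3,8,9}, {1,2,5,7,8}, {1,3,4,7,8}, {1,3,5,6,8}, {2,3,4,6,8}.

5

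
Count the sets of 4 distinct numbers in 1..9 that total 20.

12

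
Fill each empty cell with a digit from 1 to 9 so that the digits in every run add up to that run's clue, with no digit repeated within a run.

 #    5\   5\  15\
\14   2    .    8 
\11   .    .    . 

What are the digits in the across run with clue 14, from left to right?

R1C2 = 14 − 10 = 4 completes the 14 across.
R2C1 = 5 − 2 = 3 completes the 5 down.
R2C2 = 5 − 4 = 1 completes the 5 down.
R2C3 = 11 − 4 = 7 completes the 11 across.

2 4 8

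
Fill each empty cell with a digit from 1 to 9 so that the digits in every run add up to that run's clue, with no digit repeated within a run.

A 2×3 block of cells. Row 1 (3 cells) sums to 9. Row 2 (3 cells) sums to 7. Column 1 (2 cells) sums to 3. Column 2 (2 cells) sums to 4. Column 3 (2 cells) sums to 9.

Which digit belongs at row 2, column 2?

1

7 in 3 cells must be {1,2,4}; 3 in 2 cells must be {1,2}; 4 in 2 cells must be {1,3}.
The 7 across and the 4 down share only 1, so (2,2) = 1.
(1,2) = 4 − 1 = 3 completes the 4 down.
Given what's placed, (2,1) must be 2 to fit the 7 across and 3 down.
(2,3) = 7 − 3 = 4 completes the 7 across.
(1,1) = 3 − 2 = 1 completes the 3 down.
(1,3) = 9 − 4 = 5 completes the 9 across.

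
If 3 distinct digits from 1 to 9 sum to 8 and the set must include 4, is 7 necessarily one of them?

The only way to make 8 from 3 distinct digits under that restriction is {1,3,4}, which does not contain 7.

No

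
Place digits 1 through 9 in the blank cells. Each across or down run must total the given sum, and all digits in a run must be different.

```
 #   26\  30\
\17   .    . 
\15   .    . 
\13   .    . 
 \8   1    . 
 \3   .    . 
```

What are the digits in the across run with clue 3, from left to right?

17 in 2 cells must be {8,9}; 3 in 2 cells must be {1,2}.
R4C2 = 8 − 1 = 7 completes the 8 across.
Given what's placed, R5C1 must be 2 to fit the 3 across and 26 down.
R5C2 = 3 − 2 = 1 completes the 3 across.

2, 1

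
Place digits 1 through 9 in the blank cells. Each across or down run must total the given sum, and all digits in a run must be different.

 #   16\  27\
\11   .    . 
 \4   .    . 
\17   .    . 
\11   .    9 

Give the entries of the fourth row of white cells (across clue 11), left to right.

2, 9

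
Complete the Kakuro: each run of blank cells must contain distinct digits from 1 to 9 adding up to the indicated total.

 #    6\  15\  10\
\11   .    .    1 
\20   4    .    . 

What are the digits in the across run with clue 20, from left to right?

4 7 9

R1C1 = 6 − 4 = 2 completes the 6 down.
R1C2 = 11 − 3 = 8 completes the 11 across.
R2C2 = 15 − 8 = 7 completes the 15 down.
R2C3 = 20 − 11 = 9 completes the 20 across.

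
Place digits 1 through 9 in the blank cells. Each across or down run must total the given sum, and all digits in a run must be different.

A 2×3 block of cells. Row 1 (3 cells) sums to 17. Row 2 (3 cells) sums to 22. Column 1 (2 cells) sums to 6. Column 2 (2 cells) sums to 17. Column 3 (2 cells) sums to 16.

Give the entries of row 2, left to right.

17 in 2 cells must be {8,9}; 16 in 2 cells must be {7,9}.
The 22 across and the 6 down share only 5, so (2,1) = 5.
Given what's placed, (2,3) must be 9 to fit the 22 across and 16 down.
(1,1) = 6 − 5 = 1 completes the 6 down.
(1,2) = 9: the only remaining digit allowed by both the 17 across and the 17 down.
(1,3) = 17 − 10 = 7 completes the 17 across.
(2,2) = 22 − 14 = 8 completes the 22 across.

5 8 9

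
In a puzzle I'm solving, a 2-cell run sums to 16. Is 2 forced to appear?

No

The only way to make 16 from 2 distinct digits is {7,9}, which does not contain 2.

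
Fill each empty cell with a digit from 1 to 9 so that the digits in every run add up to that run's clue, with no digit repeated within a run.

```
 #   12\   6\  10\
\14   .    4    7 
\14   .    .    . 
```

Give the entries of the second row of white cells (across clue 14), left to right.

R1C1 = 14 − 11 = 3 completes the 14 across.
R2C1 = 12 − 3 = 9 completes the 12 down.
R2C2 = 6 − 4 = 2 completes the 6 down.
R2C3 = 14 − 11 = 3 completes the 14 across.

9 2 3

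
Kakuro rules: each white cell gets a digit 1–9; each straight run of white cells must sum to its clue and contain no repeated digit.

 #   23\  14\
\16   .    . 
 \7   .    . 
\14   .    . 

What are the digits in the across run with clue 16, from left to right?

9, 7

16 in 2 cells must be {7,9}; 23 in 3 cells must be {6,8,9}.
The 16 across and the 23 down share only 9, so R1C1 = 9.
R1C2 = 16 − 9 = 7 completes the 16 across.
Given what's placed, R2C1 must be 6 to fit the 7 across and 23 down.
R2C2 = 7 − 6 = 1 completes the 7 across.
R3C1 = 23 − 15 = 8 completes the 23 down.
R3C2 = 14 − 8 = 6 completes the 14 across.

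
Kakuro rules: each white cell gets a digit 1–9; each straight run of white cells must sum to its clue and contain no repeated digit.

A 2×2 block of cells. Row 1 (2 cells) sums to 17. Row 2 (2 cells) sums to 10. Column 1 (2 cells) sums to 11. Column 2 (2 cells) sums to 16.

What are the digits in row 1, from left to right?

8 9

17 in 2 cells must be {8,9}; 16 in 2 cells must be {7,9}.
The 17 across and the 16 down share only 9, so (1,2) = 9.
(2,2) = 16 − 9 = 7 completes the 16 down.
(1,1) = 17 − 9 = 8 completes the 17 across.
(2,1) = 10 − 7 = 3 completes the 10 across.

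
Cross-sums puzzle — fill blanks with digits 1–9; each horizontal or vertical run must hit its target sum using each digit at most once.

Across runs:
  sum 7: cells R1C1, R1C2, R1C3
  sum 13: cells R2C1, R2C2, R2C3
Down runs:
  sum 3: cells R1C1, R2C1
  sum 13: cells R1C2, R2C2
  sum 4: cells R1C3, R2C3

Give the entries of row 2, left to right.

1, 9, 3

7 in 3 cells must be {1,2,4}; 3 in 2 cells must be {1,2}; 4 in 2 cells must be {1,3}.
The 7 across and the 13 down share only 4, so R1C2 = 4.
Given what's placed, R1C3 must be 1 to fit the 7 across and 4 down.
R2C2 = 13 − 4 = 9 completes the 13 down.
R2C3 = 4 − 1 = 3 completes the 4 down.
R1C1 = 7 − 5 = 2 completes the 7 across.
R2C1 = 13 − 12 = 1 completes the 13 across.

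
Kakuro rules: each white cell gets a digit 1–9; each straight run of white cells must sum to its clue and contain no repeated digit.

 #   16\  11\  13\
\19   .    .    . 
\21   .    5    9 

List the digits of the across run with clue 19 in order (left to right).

16 in 2 cells must be {7,9}.
R1C2 = 11 − 5 = 6 completes the 11 down.
R1C3 = 13 − 9 = 4 completes the 13 down.
R2C1 = 21 − 14 = 7 completes the 21 across.
R1C1 = 19 − 10 = 9 completes the 19 across.

9, 6, 4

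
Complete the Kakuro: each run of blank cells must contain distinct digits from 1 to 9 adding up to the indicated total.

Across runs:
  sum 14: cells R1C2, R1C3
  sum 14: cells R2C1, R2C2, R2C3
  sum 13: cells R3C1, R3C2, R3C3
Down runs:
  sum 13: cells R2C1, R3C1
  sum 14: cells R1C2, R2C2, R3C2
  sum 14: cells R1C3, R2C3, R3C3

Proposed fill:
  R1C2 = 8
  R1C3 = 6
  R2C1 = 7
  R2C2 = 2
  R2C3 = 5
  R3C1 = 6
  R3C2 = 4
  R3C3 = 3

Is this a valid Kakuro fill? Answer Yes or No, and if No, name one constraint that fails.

Yes

Across: 8+6=14; 7+2+5=14; 6+4+3=13. Down: 7+6=13; 8+2+4=14; 6+5+3=14. No digit repeats within any run.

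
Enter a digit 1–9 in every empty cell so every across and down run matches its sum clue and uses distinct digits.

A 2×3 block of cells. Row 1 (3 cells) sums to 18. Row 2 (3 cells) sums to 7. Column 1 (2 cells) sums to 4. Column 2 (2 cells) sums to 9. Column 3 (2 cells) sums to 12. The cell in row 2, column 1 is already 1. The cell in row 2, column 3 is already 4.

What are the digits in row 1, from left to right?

3, 7, 8

7 in 3 cells must be {1,2,4}; 4 in 2 cells must be {1,3}.
(1,1) = 4 − 1 = 3 completes the 4 down.
(1,3) = 12 − 4 = 8 completes the 12 down.
(2,2) = 7 − 5 = 2 completes the 7 across.
(1,2) = 18 − 11 = 7 completes the 18 across.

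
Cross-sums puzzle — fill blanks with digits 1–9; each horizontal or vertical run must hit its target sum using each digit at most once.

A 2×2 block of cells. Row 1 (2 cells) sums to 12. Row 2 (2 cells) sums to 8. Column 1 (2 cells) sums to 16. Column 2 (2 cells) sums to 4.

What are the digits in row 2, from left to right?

16 in 2 cells must be {7,9}; 4 in 2 cells must be {1,3}.
The 12 across and the 4 down share only 3, so (1,2) = 3.
The 8 across and the 16 down share only 7, so (2,1) = 7.
(2,2) = 8 − 7 = 1 completes the 8 across.
(1,1) = 12 − 3 = 9 completes the 12 across.

7, 1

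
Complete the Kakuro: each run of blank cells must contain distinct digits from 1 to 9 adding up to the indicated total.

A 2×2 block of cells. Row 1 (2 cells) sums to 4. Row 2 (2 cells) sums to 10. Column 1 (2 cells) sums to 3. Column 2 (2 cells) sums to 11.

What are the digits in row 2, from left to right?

4 in 2 cells must be {1,3}; 3 in 2 cells must be {1,2}.
The 4 across and the 3 down share only 1, so (1,1) = 1.
(1,2) = 4 − 1 = 3 completes the 4 across.
(2,1) = 3 − 1 = 2 completes the 3 down.
(2,2) = 10 − 2 = 8 completes the 10 across.

2 8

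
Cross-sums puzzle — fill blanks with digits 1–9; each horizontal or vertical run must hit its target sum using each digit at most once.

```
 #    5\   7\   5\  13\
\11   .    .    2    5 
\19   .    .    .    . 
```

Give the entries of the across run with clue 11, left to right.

3 1 2 5

11 in 4 cells must be {1,2,3,5}.
R2C3 = 5 − 2 = 3 completes the 5 down.
R2C4 = 13 − 5 = 8 completes the 13 down.
Nothing is forced directly, so branch on R2C1, whose candidates are 1 or 2. If R2C1 = 1: then R1C1 would have to be in {1,3} for the 11 across but in {4} for the 5 down — contradiction. So R2C1 = 2.
R1C1 = 5 − 2 = 3 completes the 5 down.
R1C2 = 11 − 10 = 1 completes the 11 across.
R2C2 = 19 − 13 = 6 completes the 19 across.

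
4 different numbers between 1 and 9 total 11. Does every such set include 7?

The only way to make 11 from 4 distinct digits is {1,2,3,5}, which does not contain 7.

No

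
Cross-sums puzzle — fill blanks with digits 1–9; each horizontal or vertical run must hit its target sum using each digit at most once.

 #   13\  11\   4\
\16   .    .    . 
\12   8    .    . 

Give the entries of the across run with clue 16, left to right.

4 in 2 cells must be {1,3}.
R1C1 = 13 − 8 = 5 completes the 13 down.
Given what's placed, R1C3 must be 3 to fit the 16 across and 4 down.
R2C2 = 3: the only remaining digit allowed by both the 12 across and the 11 down.
R2C3 = 12 − 11 = 1 completes the 12 across.
R1C2 = 16 − 8 = 8 completes the 16 across.

5 8 3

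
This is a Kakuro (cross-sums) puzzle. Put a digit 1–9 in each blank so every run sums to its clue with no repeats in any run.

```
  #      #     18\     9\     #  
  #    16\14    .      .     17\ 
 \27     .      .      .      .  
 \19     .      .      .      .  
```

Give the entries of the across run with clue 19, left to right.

16 in 2 cells must be {7,9}; 17 in 2 cells must be {8,9}.
Nothing is forced directly, so branch on R1C3, whose candidates are 5 or 6. If R1C3 = 6: that forces R1C2 = 8, after which R2C3 would have to be in {3,4,5,6,7,8,9} for the 27 across but in {1,2} for the 9 down — contradiction. So R1C3 = 5.
R1C2 = 14 − 5 = 9 completes the 14 across.
Given what's placed, R2C3 must be 3 to fit the 27 across and 9 down.
R3C3 = 9 − 8 = 1 completes the 9 down.
No cell is forced outright now. R2C2 can only be 7 or 8 (the digits allowed by both its 27 across and its 18 down). If R2C2 = 8: that forces R2C4 = 9, after which R3C2 would have to be in {2,3,4,5,6,7,8,9} for the 19 across but in {1} for the 18 down — contradiction. So R2C2 = 7.
Given what's placed, R2C1 must be 9 to fit the 27 across and 16 down.
R2C4 = 27 − 19 = 8 completes the 27 across.
R3C1 = 16 − 9 = 7 completes the 16 down.
R3C2 = 18 − 16 = 2 completes the 18 down.
R3C4 = 19 − 10 = 9 completes the 19 across.

7 2 1 9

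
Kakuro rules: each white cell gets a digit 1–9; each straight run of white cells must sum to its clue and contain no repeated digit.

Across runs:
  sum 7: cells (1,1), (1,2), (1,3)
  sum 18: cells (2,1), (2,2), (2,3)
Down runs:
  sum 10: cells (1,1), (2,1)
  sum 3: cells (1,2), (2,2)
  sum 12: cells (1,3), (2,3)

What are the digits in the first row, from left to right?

1 2 4

7 in 3 cells must be {1,2,4}; 3 in 2 cells must be {1,2}.
The 7 across and the 12 down share only 4, so (1,3) = 4.
(2,3) = 12 − 4 = 8 completes the 12 down.
Given what's placed, (2,2) must be 1 to fit the 18 across and 3 down.
(1,2) = 3 − 1 = 2 completes the 3 down.
(2,1) = 18 − 9 = 9 completes the 18 across.
(1,1) = 7 − 6 = 1 completes the 7 across.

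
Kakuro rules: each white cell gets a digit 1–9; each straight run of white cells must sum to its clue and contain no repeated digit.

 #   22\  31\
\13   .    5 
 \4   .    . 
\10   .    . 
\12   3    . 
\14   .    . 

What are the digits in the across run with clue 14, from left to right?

4 in 2 cells must be {1,3}.
R1C1 = 13 − 5 = 8 completes the 13 across.
R2C1 = 1: the only remaining digit allowed by both the 4 across and the 22 down.
R2C2 = 4 − 1 = 3 completes the 4 across.
R4C2 = 12 − 3 = 9 completes the 12 across.
Given what's placed, R5C1 must be 6 to fit the 14 across and 22 down.
R5C2 = 14 − 6 = 8 completes the 14 across.

6 8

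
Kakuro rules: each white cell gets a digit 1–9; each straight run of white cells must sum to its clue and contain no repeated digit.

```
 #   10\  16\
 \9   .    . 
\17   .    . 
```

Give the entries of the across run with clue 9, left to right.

17 in 2 cells must be {8,9}; 16 in 2 cells must be {7,9}.
The 9 across and the 16 down share only 7, so R1C2 = 7.
R2C2 = 16 − 7 = 9 completes the 16 down.
R1C1 = 9 − 7 = 2 completes the 9 across.
R2C1 = 17 − 9 = 8 completes the 17 across.

2 7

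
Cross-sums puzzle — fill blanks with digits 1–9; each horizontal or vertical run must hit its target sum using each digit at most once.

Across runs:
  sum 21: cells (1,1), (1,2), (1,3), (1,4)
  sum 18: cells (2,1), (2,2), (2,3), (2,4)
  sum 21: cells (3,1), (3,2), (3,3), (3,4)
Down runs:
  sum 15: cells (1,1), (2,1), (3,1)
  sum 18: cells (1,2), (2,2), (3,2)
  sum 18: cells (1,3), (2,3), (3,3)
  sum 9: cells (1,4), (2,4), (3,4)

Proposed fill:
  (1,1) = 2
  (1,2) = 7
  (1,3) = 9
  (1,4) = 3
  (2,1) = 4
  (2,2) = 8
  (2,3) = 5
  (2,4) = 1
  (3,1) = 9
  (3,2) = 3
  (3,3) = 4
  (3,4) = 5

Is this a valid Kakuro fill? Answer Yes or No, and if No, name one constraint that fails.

Yes

Across: 2+7+9+3=21; 4+8+5+1=18; 9+3+4+5=21. Down: 2+4+9=15; 7+8+3=18; 9+5+4=18; 3+1+5=9. No digit repeats within any run.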